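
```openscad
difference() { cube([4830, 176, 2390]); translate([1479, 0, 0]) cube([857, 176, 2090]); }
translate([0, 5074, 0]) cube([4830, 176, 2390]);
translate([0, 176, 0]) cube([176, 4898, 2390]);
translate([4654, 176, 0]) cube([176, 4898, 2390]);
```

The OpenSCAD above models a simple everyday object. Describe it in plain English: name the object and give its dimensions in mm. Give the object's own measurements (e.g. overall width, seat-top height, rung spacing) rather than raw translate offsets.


A single room: four walls, each 2390 mm tall and 176 mm thick, enclosing an outside footprint 4830×5250 mm (x × y), no floor or roof. The front and back walls (−y and +y sides) run the full x-width; the side walls fit between their inner faces. A door opening 857 mm wide and 2090 mm tall is cut through the front wall from the floor up, its −x edge 1479 mm from the wall's −x end.


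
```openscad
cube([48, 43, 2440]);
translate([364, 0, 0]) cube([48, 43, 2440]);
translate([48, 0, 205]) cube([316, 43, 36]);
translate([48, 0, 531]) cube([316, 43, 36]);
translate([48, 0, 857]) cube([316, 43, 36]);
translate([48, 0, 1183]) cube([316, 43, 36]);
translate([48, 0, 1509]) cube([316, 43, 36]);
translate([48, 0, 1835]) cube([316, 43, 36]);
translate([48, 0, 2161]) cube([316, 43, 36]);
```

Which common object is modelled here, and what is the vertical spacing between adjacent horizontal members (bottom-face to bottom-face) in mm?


A ladder. The rung spacing is 326 mm.

Two tall 48×43 posts with 7 short bars between them — a ladder. Adjacent rungs sit at z = 205 and z = 531, so the spacing is 531 − 205 = 326 mm.


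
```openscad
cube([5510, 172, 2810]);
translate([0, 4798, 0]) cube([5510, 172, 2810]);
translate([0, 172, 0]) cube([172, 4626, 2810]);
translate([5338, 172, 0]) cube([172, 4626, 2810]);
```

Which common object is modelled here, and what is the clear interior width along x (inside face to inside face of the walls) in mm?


A house (or room) frame. The interior width is 5166 mm.

Four 2810 mm walls enclosing a rectangle with no floor or roof — a room or house frame. Outside width is 5510 mm and wall thickness is 172 mm, so the interior width is 5510 − 2 × 172 = 5166 mm.


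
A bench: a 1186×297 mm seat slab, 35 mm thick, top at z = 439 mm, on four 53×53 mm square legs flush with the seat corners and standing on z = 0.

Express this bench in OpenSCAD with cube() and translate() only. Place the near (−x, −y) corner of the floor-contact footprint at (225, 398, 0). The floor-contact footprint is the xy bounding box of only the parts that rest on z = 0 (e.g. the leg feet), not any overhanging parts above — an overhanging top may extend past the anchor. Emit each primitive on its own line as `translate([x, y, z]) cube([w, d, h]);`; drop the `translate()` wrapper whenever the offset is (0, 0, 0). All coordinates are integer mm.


translate([225, 398, 404]) cube([1186, 297, 35]);
translate([225, 398, 0]) cube([53, 53, 404]);
translate([225, 642, 0]) cube([53, 53, 404]);
translate([1358, 398, 0]) cube([53, 53, 404]);
translate([1358, 642, 0]) cube([53, 53, 404]);


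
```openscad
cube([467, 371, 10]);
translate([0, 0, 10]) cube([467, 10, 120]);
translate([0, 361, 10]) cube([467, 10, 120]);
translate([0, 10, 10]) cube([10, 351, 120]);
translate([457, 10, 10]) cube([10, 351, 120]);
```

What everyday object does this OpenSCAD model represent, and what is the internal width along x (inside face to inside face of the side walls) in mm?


An open box. The internal width is 447 mm.

A 467×371 base slab with four walls standing on it — an open box. The base is 467 mm wide and the walls are 10 mm thick, so the internal width is 467 − 2 × 10 = 447 mm.


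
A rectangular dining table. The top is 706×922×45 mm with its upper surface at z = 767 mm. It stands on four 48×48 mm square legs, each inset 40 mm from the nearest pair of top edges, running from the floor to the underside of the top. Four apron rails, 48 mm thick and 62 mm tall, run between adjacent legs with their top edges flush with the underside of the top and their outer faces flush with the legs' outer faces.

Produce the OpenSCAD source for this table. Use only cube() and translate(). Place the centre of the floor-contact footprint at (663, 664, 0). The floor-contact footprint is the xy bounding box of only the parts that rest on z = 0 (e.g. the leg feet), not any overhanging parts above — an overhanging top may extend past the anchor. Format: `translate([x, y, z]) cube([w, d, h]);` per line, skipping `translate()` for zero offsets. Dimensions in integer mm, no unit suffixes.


// leg_h = 767 - 45 = 722
// apron z = 722 - 62 = 660
translate([310, 203, 722]) cube([706, 922, 45]);
translate([350, 243, 0]) cube([48, 48, 722]);
translate([928, 243, 0]) cube([48, 48, 722]);
translate([350, 1037, 0]) cube([48, 48, 722]);
translate([928, 1037, 0]) cube([48, 48, 722]);
translate([398, 243, 660]) cube([530, 48, 62]);
translate([398, 1037, 660]) cube([530, 48, 62]);
translate([350, 291, 660]) cube([48, 746, 62]);
translate([928, 291, 660]) cube([48, 746, 62]);


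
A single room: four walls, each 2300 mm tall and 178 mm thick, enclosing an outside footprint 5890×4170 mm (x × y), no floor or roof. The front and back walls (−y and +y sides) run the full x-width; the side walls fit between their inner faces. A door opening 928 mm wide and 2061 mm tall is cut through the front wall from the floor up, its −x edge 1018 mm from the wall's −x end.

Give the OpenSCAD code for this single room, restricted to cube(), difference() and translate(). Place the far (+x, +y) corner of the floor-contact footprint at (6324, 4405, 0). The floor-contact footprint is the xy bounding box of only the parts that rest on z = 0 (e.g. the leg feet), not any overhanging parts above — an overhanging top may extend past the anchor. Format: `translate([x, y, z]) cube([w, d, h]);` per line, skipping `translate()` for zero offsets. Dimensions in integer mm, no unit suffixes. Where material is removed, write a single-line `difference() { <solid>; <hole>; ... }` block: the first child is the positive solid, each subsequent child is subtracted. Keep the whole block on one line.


difference() { translate([434, 235, 0]) cube([5890, 178, 2300]); translate([1452, 235, 0]) cube([928, 178, 2061]); }
translate([434, 4227, 0]) cube([5890, 178, 2300]);
translate([434, 413, 0]) cube([178, 3814, 2300]);
translate([6146, 413, 0]) cube([178, 3814, 2300]);


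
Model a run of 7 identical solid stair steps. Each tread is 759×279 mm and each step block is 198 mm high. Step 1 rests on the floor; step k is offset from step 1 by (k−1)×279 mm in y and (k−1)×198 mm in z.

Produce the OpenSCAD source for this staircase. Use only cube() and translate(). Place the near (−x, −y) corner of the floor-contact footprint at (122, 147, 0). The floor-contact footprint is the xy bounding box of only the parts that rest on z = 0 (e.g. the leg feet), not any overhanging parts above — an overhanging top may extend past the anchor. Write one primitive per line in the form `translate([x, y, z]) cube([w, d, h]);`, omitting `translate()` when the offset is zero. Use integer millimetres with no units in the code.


translate([122, 147, 0]) cube([759, 279, 198]);
translate([122, 426, 198]) cube([759, 279, 198]);
translate([122, 705, 396]) cube([759, 279, 198]);
translate([122, 984, 594]) cube([759, 279, 198]);
translate([122, 1263, 792]) cube([759, 279, 198]);
translate([122, 1542, 990]) cube([759, 279, 198]);
translate([122, 1821, 1188]) cube([759, 279, 198]);


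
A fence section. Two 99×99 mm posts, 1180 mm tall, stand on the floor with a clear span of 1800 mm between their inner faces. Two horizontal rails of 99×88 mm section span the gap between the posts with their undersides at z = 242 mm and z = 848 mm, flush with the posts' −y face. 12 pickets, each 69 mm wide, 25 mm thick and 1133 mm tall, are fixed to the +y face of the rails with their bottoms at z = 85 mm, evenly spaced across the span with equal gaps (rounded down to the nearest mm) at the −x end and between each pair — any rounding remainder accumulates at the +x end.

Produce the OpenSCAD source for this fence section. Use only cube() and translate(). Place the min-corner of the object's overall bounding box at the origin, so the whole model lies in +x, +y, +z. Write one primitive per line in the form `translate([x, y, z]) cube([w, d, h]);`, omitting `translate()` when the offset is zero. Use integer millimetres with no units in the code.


cube([99, 99, 1180]);
translate([1899, 0, 0]) cube([99, 99, 1180]);
translate([99, 0, 242]) cube([1800, 99, 88]);
translate([99, 0, 848]) cube([1800, 99, 88]);
translate([173, 99, 85]) cube([69, 25, 1133]);
translate([316, 99, 85]) cube([69, 25, 1133]);
translate([459, 99, 85]) cube([69, 25, 1133]);
translate([602, 99, 85]) cube([69, 25, 1133]);
translate([745, 99, 85]) cube([69, 25, 1133]);
translate([888, 99, 85]) cube([69, 25, 1133]);
translate([1031, 99, 85]) cube([69, 25, 1133]);
translate([1174, 99, 85]) cube([69, 25, 1133]);
translate([1317, 99, 85]) cube([69, 25, 1133]);
translate([1460, 99, 85]) cube([69, 25, 1133]);
translate([1603, 99, 85]) cube([69, 25, 1133]);
translate([1746, 99, 85]) cube([69, 25, 1133]);


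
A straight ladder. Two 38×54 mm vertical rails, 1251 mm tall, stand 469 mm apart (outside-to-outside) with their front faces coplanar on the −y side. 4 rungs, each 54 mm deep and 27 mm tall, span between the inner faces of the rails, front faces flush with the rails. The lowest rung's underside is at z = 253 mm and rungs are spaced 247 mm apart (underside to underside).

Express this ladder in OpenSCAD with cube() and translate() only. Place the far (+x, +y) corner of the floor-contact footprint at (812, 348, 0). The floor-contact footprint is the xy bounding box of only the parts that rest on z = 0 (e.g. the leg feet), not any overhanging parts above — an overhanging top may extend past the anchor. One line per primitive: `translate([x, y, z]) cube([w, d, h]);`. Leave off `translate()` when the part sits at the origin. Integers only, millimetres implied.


translate([343, 294, 0]) cube([38, 54, 1251]);
translate([774, 294, 0]) cube([38, 54, 1251]);
translate([381, 294, 253]) cube([393, 54, 27]);
translate([381, 294, 500]) cube([393, 54, 27]);
translate([381, 294, 747]) cube([393, 54, 27]);
translate([381, 294, 994]) cube([393, 54, 27]);


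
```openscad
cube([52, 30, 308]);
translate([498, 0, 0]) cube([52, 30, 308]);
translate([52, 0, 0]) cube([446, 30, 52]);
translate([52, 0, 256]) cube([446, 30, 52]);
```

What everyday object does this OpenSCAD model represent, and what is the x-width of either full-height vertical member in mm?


A picture frame. The border width is 52 mm.

Four thin pieces enclosing a rectangular opening — a picture frame. The two full-height stiles are 308 mm tall; the top rail sits at z = 256 and is 52 mm tall, so the border above the opening is 308 − 256 = 52 mm, matching the stile x-width.


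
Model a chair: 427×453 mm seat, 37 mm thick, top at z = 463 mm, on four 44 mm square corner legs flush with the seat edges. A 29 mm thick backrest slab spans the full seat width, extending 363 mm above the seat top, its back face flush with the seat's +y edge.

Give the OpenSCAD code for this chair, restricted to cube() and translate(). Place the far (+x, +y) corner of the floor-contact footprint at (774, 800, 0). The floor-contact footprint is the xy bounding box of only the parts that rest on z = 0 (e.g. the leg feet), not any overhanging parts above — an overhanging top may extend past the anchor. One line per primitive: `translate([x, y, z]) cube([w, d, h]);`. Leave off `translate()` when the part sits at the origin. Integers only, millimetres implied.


translate([347, 347, 426]) cube([427, 453, 37]);
translate([347, 347, 0]) cube([44, 44, 426]);
translate([730, 347, 0]) cube([44, 44, 426]);
translate([347, 756, 0]) cube([44, 44, 426]);
translate([730, 756, 0]) cube([44, 44, 426]);
translate([347, 771, 463]) cube([427, 29, 363]);


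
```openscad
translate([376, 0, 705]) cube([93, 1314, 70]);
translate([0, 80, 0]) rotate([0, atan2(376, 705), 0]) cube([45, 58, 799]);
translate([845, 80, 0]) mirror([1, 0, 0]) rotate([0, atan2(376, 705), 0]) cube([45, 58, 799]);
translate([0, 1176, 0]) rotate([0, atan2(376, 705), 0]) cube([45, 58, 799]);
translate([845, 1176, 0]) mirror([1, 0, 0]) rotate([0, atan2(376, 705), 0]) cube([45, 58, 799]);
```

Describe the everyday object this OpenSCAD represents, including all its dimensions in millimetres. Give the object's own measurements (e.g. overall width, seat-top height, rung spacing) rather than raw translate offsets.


A sawhorse. A 93×1314×70 mm beam (x, y, z) sits on two A-frame leg pairs. Each pair is two raked legs of 45×58 mm section (58 mm along y) splaying symmetrically in x. Each leg rises 705 mm vertically over 376 mm of horizontal reach and is 799 mm long along its own axis. Every leg's outer bottom edge rests on the floor and its outer top edge meets a bottom edge of the beam — the left legs (tilting toward +x) meet the beam's −x bottom edge, the right legs (their mirror images, tilting toward −x) meet its +x bottom edge — so the leg tops tuck under the beam, the beam's underside is 705 mm above the floor, and the feet are 845 mm apart outside-to-outside with the beam centred between them. The two leg pairs are set in 80 mm from either end of the beam.


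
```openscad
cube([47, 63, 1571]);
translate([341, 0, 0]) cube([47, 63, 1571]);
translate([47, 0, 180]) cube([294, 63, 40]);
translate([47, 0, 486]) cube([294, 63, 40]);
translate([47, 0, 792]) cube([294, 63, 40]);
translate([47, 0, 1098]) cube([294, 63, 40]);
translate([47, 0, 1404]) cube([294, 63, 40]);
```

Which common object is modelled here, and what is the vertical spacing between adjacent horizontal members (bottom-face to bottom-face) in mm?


A ladder. The rung spacing is 306 mm.

Two tall 47×63 posts with 5 short bars between them — a ladder. Adjacent rungs sit at z = 180 and z = 486, so the spacing is 486 − 180 = 306 mm.


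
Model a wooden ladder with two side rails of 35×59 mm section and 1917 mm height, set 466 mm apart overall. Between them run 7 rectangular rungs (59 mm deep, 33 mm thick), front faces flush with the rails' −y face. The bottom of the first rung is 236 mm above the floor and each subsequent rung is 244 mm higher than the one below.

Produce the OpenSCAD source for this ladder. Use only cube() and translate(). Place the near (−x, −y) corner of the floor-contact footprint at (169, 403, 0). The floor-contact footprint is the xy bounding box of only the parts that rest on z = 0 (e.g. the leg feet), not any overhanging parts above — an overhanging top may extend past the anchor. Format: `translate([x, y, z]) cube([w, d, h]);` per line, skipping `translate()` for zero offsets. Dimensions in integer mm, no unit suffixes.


// rung span = 466 - 2*35 = 396
// rung[k] z = 236 + k*244
translate([169, 403, 0]) cube([35, 59, 1917]);
translate([600, 403, 0]) cube([35, 59, 1917]);
translate([204, 403, 236]) cube([396, 59, 33]);
translate([204, 403, 480]) cube([396, 59, 33]);
translate([204, 403, 724]) cube([396, 59, 33]);
translate([204, 403, 968]) cube([396, 59, 33]);
translate([204, 403, 1212]) cube([396, 59, 33]);
translate([204, 403, 1456]) cube([396, 59, 33]);
translate([204, 403, 1700]) cube([396, 59, 33]);


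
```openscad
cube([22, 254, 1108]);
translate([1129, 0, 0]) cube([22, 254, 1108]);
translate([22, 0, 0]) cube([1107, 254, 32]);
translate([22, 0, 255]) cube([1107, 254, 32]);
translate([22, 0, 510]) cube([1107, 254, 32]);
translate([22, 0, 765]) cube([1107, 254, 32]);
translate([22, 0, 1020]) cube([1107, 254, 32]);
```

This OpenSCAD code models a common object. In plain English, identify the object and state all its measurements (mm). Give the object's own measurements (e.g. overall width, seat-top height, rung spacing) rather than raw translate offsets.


An open bookshelf. Two side panels, each 22 mm thick, 254 mm deep and 1108 mm tall, stand 1151 mm apart (outside-to-outside). Between them sit 5 shelves, each 32 mm thick and 254 mm deep, spanning the full gap between the sides. The bottom shelf rests on the floor (its underside at z = 0) and the clear gap between one shelf's top and the next shelf's underside is 223 mm.


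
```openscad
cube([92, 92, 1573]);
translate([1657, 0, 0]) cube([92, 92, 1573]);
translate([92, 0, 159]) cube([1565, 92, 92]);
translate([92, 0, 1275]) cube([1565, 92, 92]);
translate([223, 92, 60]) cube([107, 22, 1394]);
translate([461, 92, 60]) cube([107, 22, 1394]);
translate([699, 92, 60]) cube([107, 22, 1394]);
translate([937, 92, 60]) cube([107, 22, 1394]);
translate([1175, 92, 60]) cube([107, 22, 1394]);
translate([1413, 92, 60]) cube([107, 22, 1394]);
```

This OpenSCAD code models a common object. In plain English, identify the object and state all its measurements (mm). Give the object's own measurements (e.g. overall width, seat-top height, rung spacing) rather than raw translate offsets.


A fence section. Two 92×92 mm posts, 1573 mm tall, stand on the floor with a clear span of 1565 mm between their inner faces. Two horizontal rails of 92×92 mm section span the gap between the posts with their undersides at z = 159 mm and z = 1275 mm, flush with the posts' −y face. 6 pickets, each 107 mm wide, 22 mm thick and 1394 mm tall, are fixed to the +y face of the rails with their bottoms at z = 60 mm, spaced across the span with a 131 mm gap after the −x post and between neighbouring pickets, with 137 mm left before the +x post.


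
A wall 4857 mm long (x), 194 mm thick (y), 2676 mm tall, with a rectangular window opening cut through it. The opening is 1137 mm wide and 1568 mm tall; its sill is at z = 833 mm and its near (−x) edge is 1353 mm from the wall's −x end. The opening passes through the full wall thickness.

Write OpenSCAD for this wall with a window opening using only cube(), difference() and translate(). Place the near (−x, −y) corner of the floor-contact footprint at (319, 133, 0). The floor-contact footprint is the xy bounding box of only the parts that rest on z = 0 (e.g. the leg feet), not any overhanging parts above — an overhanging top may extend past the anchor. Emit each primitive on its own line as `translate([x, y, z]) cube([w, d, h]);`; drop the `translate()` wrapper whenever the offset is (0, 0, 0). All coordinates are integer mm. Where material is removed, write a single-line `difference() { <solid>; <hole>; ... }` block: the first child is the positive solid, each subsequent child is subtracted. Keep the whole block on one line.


difference() { translate([319, 133, 0]) cube([4857, 194, 2676]); translate([1672, 133, 833]) cube([1137, 194, 1568]); }


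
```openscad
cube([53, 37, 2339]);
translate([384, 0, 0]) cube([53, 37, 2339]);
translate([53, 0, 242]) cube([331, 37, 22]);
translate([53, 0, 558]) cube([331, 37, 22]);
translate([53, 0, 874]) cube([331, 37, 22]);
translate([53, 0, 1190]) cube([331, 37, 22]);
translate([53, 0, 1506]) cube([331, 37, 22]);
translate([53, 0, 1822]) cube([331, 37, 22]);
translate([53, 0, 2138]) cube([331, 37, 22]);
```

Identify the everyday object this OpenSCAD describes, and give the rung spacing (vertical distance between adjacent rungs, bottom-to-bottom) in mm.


A ladder. The rung spacing is 316 mm.

Two tall 53×37 posts with 7 short bars between them — a ladder. Adjacent rungs sit at z = 242 and z = 558, so the spacing is 558 − 242 = 316 mm.


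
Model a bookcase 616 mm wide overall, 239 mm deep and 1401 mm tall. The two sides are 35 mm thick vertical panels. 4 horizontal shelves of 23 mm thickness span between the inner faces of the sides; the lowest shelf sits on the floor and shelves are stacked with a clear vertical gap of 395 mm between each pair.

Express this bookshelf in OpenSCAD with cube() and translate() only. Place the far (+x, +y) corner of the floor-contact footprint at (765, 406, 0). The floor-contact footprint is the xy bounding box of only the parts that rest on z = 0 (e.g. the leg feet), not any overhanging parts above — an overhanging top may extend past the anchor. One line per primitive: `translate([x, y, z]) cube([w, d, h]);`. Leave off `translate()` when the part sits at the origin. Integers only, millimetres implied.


translate([149, 167, 0]) cube([35, 239, 1401]);
translate([730, 167, 0]) cube([35, 239, 1401]);
translate([184, 167, 0]) cube([546, 239, 23]);
translate([184, 167, 418]) cube([546, 239, 23]);
translate([184, 167, 836]) cube([546, 239, 23]);
translate([184, 167, 1254]) cube([546, 239, 23]);


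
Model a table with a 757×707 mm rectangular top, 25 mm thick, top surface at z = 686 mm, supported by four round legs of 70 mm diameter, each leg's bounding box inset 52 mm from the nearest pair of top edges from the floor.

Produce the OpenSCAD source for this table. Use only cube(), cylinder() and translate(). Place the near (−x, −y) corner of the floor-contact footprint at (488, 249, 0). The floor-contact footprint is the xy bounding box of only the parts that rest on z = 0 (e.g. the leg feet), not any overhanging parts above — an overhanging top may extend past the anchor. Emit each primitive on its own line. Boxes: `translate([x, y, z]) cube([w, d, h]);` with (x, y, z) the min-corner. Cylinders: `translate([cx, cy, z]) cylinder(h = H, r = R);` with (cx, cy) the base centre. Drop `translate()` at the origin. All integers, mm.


translate([436, 197, 661]) cube([757, 707, 25]);
translate([523, 284, 0]) cylinder(h = 661, r = 35);
translate([1106, 284, 0]) cylinder(h = 661, r = 35);
translate([523, 817, 0]) cylinder(h = 661, r = 35);
translate([1106, 817, 0]) cylinder(h = 661, r = 35);


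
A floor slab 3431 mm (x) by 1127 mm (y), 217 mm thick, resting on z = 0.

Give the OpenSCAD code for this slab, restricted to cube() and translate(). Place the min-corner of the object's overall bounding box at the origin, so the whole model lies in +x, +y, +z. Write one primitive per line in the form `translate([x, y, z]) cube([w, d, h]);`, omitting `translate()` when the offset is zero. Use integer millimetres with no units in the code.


cube([3431, 1127, 217]);


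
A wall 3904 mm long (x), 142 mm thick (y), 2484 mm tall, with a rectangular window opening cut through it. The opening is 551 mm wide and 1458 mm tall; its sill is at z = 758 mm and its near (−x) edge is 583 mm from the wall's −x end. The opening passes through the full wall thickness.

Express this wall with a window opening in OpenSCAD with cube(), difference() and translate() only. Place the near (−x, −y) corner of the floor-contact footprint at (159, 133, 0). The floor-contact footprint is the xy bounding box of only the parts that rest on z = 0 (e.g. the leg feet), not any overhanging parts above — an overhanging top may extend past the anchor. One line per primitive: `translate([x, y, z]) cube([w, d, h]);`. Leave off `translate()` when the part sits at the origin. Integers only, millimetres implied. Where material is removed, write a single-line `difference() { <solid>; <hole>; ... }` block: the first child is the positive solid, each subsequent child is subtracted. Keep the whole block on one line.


difference() { translate([159, 133, 0]) cube([3904, 142, 2484]); translate([742, 133, 758]) cube([551, 142, 1458]); }


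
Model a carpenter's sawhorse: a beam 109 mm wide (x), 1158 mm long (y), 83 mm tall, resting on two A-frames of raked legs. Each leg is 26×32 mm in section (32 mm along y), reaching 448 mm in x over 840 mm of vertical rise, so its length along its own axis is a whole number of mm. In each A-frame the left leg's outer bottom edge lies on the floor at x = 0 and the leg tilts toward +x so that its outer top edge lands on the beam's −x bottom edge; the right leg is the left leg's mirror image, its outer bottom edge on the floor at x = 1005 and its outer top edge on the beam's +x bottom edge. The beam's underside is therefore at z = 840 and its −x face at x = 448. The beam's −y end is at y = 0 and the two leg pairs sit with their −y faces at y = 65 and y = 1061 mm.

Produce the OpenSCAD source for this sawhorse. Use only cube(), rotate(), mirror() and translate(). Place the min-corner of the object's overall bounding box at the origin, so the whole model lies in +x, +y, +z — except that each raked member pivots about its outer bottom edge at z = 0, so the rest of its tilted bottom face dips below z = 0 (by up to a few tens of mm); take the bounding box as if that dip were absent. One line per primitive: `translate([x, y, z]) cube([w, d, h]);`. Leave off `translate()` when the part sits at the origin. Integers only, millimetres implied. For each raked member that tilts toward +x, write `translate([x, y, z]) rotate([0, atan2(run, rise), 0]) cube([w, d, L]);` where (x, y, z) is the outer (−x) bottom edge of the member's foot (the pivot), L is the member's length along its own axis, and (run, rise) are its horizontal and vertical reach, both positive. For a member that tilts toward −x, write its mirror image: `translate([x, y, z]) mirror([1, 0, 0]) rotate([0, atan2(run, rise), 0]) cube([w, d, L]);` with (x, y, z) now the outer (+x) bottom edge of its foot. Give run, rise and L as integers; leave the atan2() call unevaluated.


translate([448, 0, 840]) cube([109, 1158, 83]);
translate([0, 65, 0]) rotate([0, atan2(448, 840), 0]) cube([26, 32, 952]);
translate([1005, 65, 0]) mirror([1, 0, 0]) rotate([0, atan2(448, 840), 0]) cube([26, 32, 952]);
translate([0, 1061, 0]) rotate([0, atan2(448, 840), 0]) cube([26, 32, 952]);
translate([1005, 1061, 0]) mirror([1, 0, 0]) rotate([0, atan2(448, 840), 0]) cube([26, 32, 952]);


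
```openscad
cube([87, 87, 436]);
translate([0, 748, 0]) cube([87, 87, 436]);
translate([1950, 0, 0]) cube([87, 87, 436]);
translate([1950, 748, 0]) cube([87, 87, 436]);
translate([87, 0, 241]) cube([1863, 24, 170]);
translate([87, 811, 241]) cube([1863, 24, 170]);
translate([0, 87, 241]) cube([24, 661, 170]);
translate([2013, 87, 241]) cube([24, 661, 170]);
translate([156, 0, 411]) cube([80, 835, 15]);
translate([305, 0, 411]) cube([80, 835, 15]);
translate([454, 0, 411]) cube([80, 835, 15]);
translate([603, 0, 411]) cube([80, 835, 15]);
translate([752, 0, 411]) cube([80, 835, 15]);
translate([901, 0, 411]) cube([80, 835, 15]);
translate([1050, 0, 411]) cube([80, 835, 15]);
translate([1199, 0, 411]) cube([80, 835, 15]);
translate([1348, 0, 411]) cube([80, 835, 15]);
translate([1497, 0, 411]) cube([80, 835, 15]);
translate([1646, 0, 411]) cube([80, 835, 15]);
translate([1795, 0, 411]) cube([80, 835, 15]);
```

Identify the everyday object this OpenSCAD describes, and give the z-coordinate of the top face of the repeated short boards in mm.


A bed frame. The slat-top height is 426 mm.

Four posts, four rails, and a row of slats — a bed frame. Slats sit on the rails at z = 241 + 170 = 411; with slat thickness 15, the top is 426 mm.


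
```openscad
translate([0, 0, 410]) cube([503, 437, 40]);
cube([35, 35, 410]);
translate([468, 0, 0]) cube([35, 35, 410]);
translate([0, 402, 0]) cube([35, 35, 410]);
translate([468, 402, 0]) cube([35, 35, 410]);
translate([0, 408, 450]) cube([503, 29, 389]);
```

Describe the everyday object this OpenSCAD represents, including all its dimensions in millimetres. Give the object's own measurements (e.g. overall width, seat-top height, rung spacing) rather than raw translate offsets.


A chair. The seat is a 503×437×40 mm slab with its top at z = 450 mm, on four 35×35 mm corner legs (flush with the seat edges, standing on z = 0). A flat backrest 29 mm thick, 389 mm tall, spans the full seat width and rises from the seat top along its +y edge, rear face flush with the rear of the seat.


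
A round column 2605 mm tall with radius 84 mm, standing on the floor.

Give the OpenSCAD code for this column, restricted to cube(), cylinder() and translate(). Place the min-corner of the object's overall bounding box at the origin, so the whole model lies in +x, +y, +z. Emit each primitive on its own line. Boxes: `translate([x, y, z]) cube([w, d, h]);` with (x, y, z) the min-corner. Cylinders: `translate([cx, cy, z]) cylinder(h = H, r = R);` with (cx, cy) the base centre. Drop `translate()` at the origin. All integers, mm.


translate([84, 84, 0]) cylinder(h = 2605, r = 84);


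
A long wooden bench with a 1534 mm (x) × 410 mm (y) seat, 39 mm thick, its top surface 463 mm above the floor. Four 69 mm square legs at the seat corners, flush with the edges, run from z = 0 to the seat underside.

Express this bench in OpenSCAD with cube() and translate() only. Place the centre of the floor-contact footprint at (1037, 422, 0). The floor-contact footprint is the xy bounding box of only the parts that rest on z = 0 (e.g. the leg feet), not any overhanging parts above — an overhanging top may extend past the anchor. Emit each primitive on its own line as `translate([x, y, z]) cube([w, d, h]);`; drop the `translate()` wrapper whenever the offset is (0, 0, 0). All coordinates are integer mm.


translate([270, 217, 424]) cube([1534, 410, 39]);
translate([270, 217, 0]) cube([69, 69, 424]);
translate([270, 558, 0]) cube([69, 69, 424]);
translate([1735, 217, 0]) cube([69, 69, 424]);
translate([1735, 558, 0]) cube([69, 69, 424]);


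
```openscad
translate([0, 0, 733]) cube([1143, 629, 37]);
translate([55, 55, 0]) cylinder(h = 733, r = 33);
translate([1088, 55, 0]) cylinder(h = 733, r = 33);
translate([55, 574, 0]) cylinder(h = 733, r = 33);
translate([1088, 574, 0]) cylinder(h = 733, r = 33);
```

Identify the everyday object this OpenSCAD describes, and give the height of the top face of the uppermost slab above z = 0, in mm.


A table. The table height is 770 mm.

A 1143×629×37 slab sits at z = 733 on four Ø66 mm round legs — a table. The top surface is at 733 + 37 = 770 mm.


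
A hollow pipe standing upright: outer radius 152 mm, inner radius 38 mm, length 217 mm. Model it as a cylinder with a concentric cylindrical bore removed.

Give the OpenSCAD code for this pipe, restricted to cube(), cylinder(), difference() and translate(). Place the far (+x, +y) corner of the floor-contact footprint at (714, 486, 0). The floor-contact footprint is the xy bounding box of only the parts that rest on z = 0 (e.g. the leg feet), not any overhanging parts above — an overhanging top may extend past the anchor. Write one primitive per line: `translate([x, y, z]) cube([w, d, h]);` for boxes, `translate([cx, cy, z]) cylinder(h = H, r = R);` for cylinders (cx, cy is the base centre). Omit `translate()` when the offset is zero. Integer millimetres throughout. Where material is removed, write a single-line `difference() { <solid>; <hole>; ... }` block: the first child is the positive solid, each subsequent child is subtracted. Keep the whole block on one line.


difference() { translate([562, 334, 0]) cylinder(h = 217, r = 152); translate([562, 334, 0]) cylinder(h = 217, r = 38); }


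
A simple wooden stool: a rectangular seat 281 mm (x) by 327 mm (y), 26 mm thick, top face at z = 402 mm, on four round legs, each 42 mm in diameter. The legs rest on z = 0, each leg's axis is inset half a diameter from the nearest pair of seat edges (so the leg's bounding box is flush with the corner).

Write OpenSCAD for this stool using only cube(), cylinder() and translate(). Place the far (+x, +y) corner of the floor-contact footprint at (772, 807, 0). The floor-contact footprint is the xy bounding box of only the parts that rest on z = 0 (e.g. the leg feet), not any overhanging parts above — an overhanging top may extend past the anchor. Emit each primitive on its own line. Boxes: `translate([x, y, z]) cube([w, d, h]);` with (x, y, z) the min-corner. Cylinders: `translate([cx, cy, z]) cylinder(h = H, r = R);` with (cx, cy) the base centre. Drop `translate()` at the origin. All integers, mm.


translate([491, 480, 376]) cube([281, 327, 26]);
translate([512, 501, 0]) cylinder(h = 376, r = 21);
translate([751, 501, 0]) cylinder(h = 376, r = 21);
translate([512, 786, 0]) cylinder(h = 376, r = 21);
translate([751, 786, 0]) cylinder(h = 376, r = 21);


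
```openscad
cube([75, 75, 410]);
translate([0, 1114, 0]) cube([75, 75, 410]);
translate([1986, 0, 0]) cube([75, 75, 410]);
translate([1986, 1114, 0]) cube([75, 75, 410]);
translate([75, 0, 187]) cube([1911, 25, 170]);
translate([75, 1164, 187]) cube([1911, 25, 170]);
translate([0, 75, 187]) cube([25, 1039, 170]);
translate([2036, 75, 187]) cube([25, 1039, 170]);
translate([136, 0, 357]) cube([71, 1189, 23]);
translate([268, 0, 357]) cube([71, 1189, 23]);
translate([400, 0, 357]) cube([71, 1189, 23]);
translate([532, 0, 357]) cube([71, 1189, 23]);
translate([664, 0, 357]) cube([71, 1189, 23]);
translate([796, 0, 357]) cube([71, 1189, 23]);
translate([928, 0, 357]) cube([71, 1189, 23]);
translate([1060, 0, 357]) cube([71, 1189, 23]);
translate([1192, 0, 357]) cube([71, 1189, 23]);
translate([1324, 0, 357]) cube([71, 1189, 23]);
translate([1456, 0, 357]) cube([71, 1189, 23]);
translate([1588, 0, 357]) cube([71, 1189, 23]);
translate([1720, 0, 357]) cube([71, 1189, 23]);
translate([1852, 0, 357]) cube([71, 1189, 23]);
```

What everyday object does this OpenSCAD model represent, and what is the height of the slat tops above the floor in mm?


A bed frame. The slat-top height is 380 mm.

Four posts, four rails, and a row of slats — a bed frame. Slats sit on the rails at z = 187 + 170 = 357; with slat thickness 23, the top is 380 mm.


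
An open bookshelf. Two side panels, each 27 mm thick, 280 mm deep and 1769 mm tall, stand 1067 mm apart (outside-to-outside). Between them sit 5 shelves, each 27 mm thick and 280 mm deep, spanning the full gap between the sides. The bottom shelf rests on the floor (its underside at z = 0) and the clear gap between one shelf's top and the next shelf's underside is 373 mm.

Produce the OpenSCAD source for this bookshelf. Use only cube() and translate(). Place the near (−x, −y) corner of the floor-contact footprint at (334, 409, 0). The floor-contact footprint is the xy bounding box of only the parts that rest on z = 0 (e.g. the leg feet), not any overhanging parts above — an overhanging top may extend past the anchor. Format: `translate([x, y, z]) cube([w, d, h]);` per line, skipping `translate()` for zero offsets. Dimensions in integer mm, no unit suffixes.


translate([334, 409, 0]) cube([27, 280, 1769]);
translate([1374, 409, 0]) cube([27, 280, 1769]);
translate([361, 409, 0]) cube([1013, 280, 27]);
translate([361, 409, 400]) cube([1013, 280, 27]);
translate([361, 409, 800]) cube([1013, 280, 27]);
translate([361, 409, 1200]) cube([1013, 280, 27]);
translate([361, 409, 1600]) cube([1013, 280, 27]);


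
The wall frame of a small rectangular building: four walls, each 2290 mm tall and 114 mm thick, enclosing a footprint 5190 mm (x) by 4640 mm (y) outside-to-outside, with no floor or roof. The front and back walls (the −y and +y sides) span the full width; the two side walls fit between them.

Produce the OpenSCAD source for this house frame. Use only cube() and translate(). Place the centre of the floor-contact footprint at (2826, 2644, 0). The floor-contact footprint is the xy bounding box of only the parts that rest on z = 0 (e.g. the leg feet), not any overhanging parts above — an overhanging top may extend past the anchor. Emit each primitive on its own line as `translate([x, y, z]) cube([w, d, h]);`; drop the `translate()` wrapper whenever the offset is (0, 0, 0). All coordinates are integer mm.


translate([231, 324, 0]) cube([5190, 114, 2290]);
translate([231, 4850, 0]) cube([5190, 114, 2290]);
translate([231, 438, 0]) cube([114, 4412, 2290]);
translate([5307, 438, 0]) cube([114, 4412, 2290]);


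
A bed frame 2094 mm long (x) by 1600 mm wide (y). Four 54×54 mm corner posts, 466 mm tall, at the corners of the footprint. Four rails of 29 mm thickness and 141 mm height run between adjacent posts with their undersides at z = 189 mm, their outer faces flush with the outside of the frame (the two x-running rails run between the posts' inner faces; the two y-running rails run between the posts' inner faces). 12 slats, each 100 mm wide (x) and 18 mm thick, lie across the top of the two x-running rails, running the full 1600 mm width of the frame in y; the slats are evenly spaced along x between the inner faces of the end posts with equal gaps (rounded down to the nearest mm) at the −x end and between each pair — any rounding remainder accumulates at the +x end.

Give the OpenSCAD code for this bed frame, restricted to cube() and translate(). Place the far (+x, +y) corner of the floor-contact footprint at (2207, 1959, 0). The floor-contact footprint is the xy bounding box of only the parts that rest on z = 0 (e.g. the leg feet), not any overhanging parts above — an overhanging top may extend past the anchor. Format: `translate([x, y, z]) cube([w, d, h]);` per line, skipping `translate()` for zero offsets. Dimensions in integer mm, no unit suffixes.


// slat z = rail_z + rail_h = 189 + 141 = 330
// slat gap = ⌊(1986 − 12·100) / 13⌋ = 60
translate([113, 359, 0]) cube([54, 54, 466]);
translate([113, 1905, 0]) cube([54, 54, 466]);
translate([2153, 359, 0]) cube([54, 54, 466]);
translate([2153, 1905, 0]) cube([54, 54, 466]);
translate([167, 359, 189]) cube([1986, 29, 141]);
translate([167, 1930, 189]) cube([1986, 29, 141]);
translate([113, 413, 189]) cube([29, 1492, 141]);
translate([2178, 413, 189]) cube([29, 1492, 141]);
translate([227, 359, 330]) cube([100, 1600, 18]);
translate([387, 359, 330]) cube([100, 1600, 18]);
translate([547, 359, 330]) cube([100, 1600, 18]);
translate([707, 359, 330]) cube([100, 1600, 18]);
translate([867, 359, 330]) cube([100, 1600, 18]);
translate([1027, 359, 330]) cube([100, 1600, 18]);
translate([1187, 359, 330]) cube([100, 1600, 18]);
translate([1347, 359, 330]) cube([100, 1600, 18]);
translate([1507, 359, 330]) cube([100, 1600, 18]);
translate([1667, 359, 330]) cube([100, 1600, 18]);
translate([1827, 359, 330]) cube([100, 1600, 18]);
translate([1987, 359, 330]) cube([100, 1600, 18]);


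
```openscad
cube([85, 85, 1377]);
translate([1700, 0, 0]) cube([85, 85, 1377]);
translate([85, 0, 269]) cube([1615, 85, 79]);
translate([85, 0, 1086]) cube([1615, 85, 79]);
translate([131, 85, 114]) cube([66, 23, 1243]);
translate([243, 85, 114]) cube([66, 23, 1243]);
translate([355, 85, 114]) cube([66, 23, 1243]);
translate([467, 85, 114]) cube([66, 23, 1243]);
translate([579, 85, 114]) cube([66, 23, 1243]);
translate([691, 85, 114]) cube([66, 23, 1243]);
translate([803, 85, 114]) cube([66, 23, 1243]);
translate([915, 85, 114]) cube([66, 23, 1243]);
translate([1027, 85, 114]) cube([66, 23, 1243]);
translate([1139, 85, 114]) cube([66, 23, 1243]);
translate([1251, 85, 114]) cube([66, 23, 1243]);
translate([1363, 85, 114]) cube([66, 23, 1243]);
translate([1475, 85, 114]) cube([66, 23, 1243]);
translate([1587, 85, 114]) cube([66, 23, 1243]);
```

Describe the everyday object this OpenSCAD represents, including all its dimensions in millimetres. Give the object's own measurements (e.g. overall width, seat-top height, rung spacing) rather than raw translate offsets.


A fence section. Two 85×85 mm posts, 1377 mm tall, stand on the floor with a clear span of 1615 mm between their inner faces. Two horizontal rails of 85×79 mm section span the gap between the posts with their undersides at z = 269 mm and z = 1086 mm, flush with the posts' −y face. 14 pickets, each 66 mm wide, 23 mm thick and 1243 mm tall, are fixed to the +y face of the rails with their bottoms at z = 114 mm, spaced across the span with a 46 mm gap after the −x post and between neighbouring pickets, with 47 mm left before the +x post.


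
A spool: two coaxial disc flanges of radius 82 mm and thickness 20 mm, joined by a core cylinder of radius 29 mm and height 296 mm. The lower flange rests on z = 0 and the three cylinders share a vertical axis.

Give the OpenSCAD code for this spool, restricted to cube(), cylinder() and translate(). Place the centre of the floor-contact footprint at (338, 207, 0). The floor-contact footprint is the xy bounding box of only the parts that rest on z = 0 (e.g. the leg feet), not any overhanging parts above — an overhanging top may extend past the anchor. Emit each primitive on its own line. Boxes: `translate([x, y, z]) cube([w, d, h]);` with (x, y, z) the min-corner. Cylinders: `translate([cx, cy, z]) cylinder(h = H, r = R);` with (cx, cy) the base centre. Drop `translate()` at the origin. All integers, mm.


translate([338, 207, 0]) cylinder(h = 20, r = 82);
translate([338, 207, 20]) cylinder(h = 296, r = 29);
translate([338, 207, 316]) cylinder(h = 20, r = 82);
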